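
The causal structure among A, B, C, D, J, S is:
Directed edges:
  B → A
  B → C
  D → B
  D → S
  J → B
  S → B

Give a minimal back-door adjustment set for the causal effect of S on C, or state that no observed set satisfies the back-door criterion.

desc(S)\{S}={A,B,C}; candidates ⊆ {D,J}.
size 0: {}; under {} S still reaches {A,B,C,D} ∋ C.
{D}: S⊥C given {D} in G with S→· removed — back-door holds.

S→C: minimal back-door set {D}.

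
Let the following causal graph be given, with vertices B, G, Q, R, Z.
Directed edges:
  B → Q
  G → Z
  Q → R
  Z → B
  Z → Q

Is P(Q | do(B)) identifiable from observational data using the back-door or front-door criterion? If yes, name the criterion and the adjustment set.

P(Q|do(B)): backdoor, adjust for {Z}.

desc(B)\{B}={Q,R}; candidates ⊆ {G,Z}.
size 0: {}; under {} B still reaches {G,Q,R,Z} ∋ Q.
{Z}: B⊥Q given {Z} in G with B→· removed — back-door holds.
P(Q|do(B)) = Σ_{Z} P(Q|B,Z)·P(Z).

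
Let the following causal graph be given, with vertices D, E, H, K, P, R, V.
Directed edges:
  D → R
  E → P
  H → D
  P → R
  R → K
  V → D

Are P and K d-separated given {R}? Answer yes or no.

Bayes-Ball from P | {R} reaches {D,E,H,V}.
K ∉ reach(P|{R}) ⇒ P ⊥ K | {R}.

Yes — P ⊥ K | {R}.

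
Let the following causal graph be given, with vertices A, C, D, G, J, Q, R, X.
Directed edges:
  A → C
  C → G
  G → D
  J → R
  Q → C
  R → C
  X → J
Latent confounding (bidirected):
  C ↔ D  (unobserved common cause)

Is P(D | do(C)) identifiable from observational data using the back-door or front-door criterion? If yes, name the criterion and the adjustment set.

P(D|do(C)): frontdoor, adjust for {G}.

desc(C)\{C}={D,G}; candidates ⊆ {A,J,Q,R,X}.
C↔D: latent back-door arc(s) into C.
size 0: {}; under {} C still reaches {A,D,J,Q,R,X} ∋ D.
size 1: {A}, {J}, {Q} …(+2); under {A} C still reaches {D,J,Q,R,X} ∋ D.
size 2: {A,J}, {A,Q}, {A,R} …(+7); under {A,J} C still reaches {D,Q,R} ∋ D.
C↔D cannot be blocked by any observed set — no back-door set.
{G}: (i) intercepts every directed C→D path; (ii) no back-door C→{G}; (iii) {C} blocks every back-door {G}→D. Front-door holds.
P(D|do(C)) = Σ_{G} P(G|C) Σ_{C'} P(D|G,C')P(C').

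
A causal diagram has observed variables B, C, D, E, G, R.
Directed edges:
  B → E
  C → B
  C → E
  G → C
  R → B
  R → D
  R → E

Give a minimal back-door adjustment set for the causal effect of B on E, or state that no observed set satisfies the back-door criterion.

B→E: minimal back-door set {C, R}.

desc(B)\{B}={E}; candidates ⊆ {C,D,G,R}.
size 0: {}; under {} B still reaches {C,D,E,G,R} ∋ E.
size 1: {C}, {D}, {G} …(+1); under {C} B still reaches {D,E,R} ∋ E.
{C,R}: B⊥E given {C,R} in G with B→· removed — back-door holds.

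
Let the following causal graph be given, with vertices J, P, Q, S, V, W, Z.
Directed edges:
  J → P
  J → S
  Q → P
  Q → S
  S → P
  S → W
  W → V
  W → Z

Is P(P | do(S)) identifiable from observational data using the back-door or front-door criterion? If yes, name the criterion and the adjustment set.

P(P|do(S)): backdoor, adjust for {J, Q}.

desc(S)\{S}={P,V,W,Z}; candidates ⊆ {J,Q}.
size 0: {}; under {} S still reaches {J,P,Q} ∋ P.
size 1: {J}, {Q}; under {J} S still reaches {P,Q} ∋ P.
{J,Q}: S⊥P given {J,Q} in G with S→· removed — back-door holds.
P(P|do(S)) = Σ_{J,Q} P(P|S,J,Q)·P(J,Q).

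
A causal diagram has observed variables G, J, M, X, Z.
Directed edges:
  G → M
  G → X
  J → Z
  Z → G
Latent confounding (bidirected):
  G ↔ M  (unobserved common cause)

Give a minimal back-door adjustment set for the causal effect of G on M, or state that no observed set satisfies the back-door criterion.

desc(G)\{G}={M,X}; candidates ⊆ {J,Z}.
G↔M: latent back-door arc(s) into G.
size 0: {}; under {} G still reaches {J,M,Z} ∋ M.
size 1: {J}, {Z}; under {J} G still reaches {M,Z} ∋ M.
size 2: {J,Z}; under {J,Z} G still reaches {M} ∋ M.
G↔M cannot be blocked by any observed set — no back-door set.

G→M: no observed back-door set.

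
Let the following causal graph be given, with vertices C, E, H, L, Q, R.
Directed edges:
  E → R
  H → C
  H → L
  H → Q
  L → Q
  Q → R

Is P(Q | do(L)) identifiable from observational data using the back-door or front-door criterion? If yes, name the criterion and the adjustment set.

P(Q|do(L)): backdoor, adjust for {H}.

desc(L)\{L}={Q,R}; candidates ⊆ {C,E,H}.
size 0: {}; under {} L still reaches {C,H,Q,R} ∋ Q.
{H}: L⊥Q given {H} in G with L→· removed — back-door holds.
P(Q|do(L)) = Σ_{H} P(Q|L,H)·P(H).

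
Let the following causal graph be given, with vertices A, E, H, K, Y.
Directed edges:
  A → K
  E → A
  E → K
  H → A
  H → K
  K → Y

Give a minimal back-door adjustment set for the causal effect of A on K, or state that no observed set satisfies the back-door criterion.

A→K: minimal back-door set {E, H}.

desc(A)\{A}={K,Y}; candidates ⊆ {E,H}.
size 0: {}; under {} A still reaches {E,H,K,Y} ∋ K.
size 1: {E}, {H}; under {E} A still reaches {H,K,Y} ∋ K.
{E,H}: A⊥K given {E,H} in G with A→· removed — back-door holds.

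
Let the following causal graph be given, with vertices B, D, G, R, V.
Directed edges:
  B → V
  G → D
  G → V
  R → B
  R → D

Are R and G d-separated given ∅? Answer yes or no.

Yes — R ⊥ G | ∅.

Bayes-Ball from R | ∅ reaches {B,D,V}.
G ∉ reach(R|∅) ⇒ R ⊥ G | ∅.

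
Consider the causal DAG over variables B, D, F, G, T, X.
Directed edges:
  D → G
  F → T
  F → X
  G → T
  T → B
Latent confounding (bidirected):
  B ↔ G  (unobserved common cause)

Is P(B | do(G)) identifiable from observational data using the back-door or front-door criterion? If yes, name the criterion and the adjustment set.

desc(G)\{G}={B,T}; candidates ⊆ {D,F,X}.
G↔B: latent back-door arc(s) into G.
size 0: {}; under {} G still reaches {B,D} ∋ B.
size 1: {D}, {F}, {X}; under {D} G still reaches {B} ∋ B.
size 2: {D,F}, {D,X}, {F,X}; under {D,F} G still reaches {B} ∋ B.
G↔B cannot be blocked by any observed set — no back-door set.
{T}: (i) intercepts every directed G→B path; (ii) no back-door G→{T}; (iii) {G} blocks every back-door {T}→B. Front-door holds.
P(B|do(G)) = Σ_{T} P(T|G) Σ_{G'} P(B|T,G')P(G').

P(B|do(G)): frontdoor, adjust for {T}.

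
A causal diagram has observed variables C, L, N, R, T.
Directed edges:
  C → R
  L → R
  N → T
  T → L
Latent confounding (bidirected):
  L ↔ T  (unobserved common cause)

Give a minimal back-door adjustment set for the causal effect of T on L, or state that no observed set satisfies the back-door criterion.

T→L: no observed back-door set.

desc(T)\{T}={L,R}; candidates ⊆ {C,N}.
T↔L: latent back-door arc(s) into T.
size 0: {}; under {} T still reaches {L,N,R} ∋ L.
size 1: {C}, {N}; under {C} T still reaches {L,N,R} ∋ L.
size 2: {C,N}; under {C,N} T still reaches {L,R} ∋ L.
T↔L cannot be blocked by any observed set — no back-door set.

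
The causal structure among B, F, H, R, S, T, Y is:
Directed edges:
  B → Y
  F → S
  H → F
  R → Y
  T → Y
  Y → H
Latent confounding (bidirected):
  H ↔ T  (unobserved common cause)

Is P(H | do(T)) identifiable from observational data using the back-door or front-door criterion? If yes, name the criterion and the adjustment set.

desc(T)\{T}={F,H,S,Y}; candidates ⊆ {B,R}.
T↔H: latent back-door arc(s) into T.
size 0: {}; under {} T still reaches {F,H,S} ∋ H.
size 1: {B}, {R}; under {B} T still reaches {F,H,S} ∋ H.
size 2: {B,R}; under {B,R} T still reaches {F,H,S} ∋ H.
T↔H cannot be blocked by any observed set — no back-door set.
{Y}: (i) intercepts every directed T→H path; (ii) no back-door T→{Y}; (iii) {T} blocks every back-door {Y}→H. Front-door holds.
P(H|do(T)) = Σ_{Y} P(Y|T) Σ_{T'} P(H|Y,T')P(T').

P(H|do(T)): frontdoor, adjust for {Y}.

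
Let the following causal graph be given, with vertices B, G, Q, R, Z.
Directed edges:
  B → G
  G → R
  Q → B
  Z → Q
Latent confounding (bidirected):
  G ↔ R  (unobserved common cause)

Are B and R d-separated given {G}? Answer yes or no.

Bayes-Ball from B | {G} reaches {Q,R,Z}.
R ∈ reach(B|{G}) ⇒ B ⊥̸ R | {G}.

No — B and R are d-connected given {G}.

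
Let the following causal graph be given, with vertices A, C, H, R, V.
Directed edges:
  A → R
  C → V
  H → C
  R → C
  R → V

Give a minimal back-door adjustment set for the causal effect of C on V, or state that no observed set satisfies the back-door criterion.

C→V: minimal back-door set {R}.

desc(C)\{C}={V}; candidates ⊆ {A,H,R}.
size 0: {}; under {} C still reaches {A,H,R,V} ∋ V.
{R}: C⊥V given {R} in G with C→· removed — back-door holds.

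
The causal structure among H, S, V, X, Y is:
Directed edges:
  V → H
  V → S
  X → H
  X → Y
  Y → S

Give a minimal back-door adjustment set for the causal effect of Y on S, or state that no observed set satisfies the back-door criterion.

Y→S: minimal back-door set ∅.

desc(Y)\{Y}={S}; candidates ⊆ {H,V,X}.
∅: Y⊥S given ∅ in G with Y→· removed — back-door holds.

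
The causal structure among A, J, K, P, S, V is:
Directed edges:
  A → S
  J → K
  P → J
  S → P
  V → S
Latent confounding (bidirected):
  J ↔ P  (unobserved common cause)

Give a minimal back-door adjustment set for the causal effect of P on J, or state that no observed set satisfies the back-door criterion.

P→J: no observed back-door set.

desc(P)\{P}={J,K}; candidates ⊆ {A,S,V}.
P↔J: latent back-door arc(s) into P.
size 0: {}; under {} P still reaches {A,J,K,S,V} ∋ J.
size 1: {A}, {S}, {V}; under {A} P still reaches {J,K,S,V} ∋ J.
size 2: {A,S}, {A,V}, {S,V}; under {A,S} P still reaches {J,K} ∋ J.
P↔J cannot be blocked by any observed set — no back-door set.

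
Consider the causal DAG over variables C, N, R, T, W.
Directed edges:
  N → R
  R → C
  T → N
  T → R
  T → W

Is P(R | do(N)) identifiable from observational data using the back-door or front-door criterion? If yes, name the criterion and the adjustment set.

P(R|do(N)): backdoor, adjust for {T}.

desc(N)\{N}={C,R}; candidates ⊆ {T,W}.
size 0: {}; under {} N still reaches {C,R,T,W} ∋ R.
{T}: N⊥R given {T} in G with N→· removed — back-door holds.
P(R|do(N)) = Σ_{T} P(R|N,T)·P(T).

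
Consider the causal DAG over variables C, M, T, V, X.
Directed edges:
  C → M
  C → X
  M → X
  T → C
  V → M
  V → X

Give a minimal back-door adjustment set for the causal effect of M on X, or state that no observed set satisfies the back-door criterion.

desc(M)\{M}={X}; candidates ⊆ {C,T,V}.
size 0: {}; under {} M still reaches {C,T,V,X} ∋ X.
size 1: {C}, {T}, {V}; under {C} M still reaches {V,X} ∋ X.
{C,V}: M⊥X given {C,V} in G with M→· removed — back-door holds.

M→X: minimal back-door set {C, V}.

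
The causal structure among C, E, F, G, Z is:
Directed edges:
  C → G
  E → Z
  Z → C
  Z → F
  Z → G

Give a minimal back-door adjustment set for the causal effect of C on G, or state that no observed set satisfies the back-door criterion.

desc(C)\{C}={G}; candidates ⊆ {E,F,Z}.
size 0: {}; under {} C still reaches {E,F,G,Z} ∋ G.
{Z}: C⊥G given {Z} in G with C→· removed — back-door holds.

C→G: minimal back-door set {Z}.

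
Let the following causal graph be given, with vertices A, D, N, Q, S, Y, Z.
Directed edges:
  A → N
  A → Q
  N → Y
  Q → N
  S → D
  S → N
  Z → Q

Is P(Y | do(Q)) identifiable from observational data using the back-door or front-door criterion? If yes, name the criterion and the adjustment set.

desc(Q)\{Q}={N,Y}; candidates ⊆ {A,D,S,Z}.
size 0: {}; under {} Q still reaches {A,N,Y,Z} ∋ Y.
{A}: Q⊥Y given {A} in G with Q→· removed — back-door holds.
P(Y|do(Q)) = Σ_{A} P(Y|Q,A)·P(A).

P(Y|do(Q)): backdoor, adjust for {A}.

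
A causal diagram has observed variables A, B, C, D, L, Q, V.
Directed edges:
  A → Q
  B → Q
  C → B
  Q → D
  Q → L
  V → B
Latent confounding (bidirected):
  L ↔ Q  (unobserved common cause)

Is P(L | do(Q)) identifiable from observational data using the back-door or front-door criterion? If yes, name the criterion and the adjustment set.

desc(Q)\{Q}={D,L}; candidates ⊆ {A,B,C,V}.
Q↔L: latent back-door arc(s) into Q.
size 0: {}; under {} Q still reaches {A,B,C,L,V} ∋ L.
size 1: {A}, {B}, {C} …(+1); under {A} Q still reaches {B,C,L,V} ∋ L.
size 2: {A,B}, {A,C}, {A,V} …(+3); under {A,B} Q still reaches {L} ∋ L.
Q↔L cannot be blocked by any observed set — no back-door set.
No mediator lies on a directed Q→…→L path.
Neither criterion identifies P(L|do(Q)) in this graph.

P(L|do(Q)): not identifiable (no BD/FD set).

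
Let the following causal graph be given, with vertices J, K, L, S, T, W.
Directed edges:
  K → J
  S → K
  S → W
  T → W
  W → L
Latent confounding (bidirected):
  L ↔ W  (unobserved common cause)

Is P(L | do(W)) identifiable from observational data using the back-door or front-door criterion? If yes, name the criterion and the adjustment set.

desc(W)\{W}={L}; candidates ⊆ {J,K,S,T}.
W↔L: latent back-door arc(s) into W.
size 0: {}; under {} W still reaches {J,K,L,S,T} ∋ L.
size 1: {J}, {K}, {S} …(+1); under {J} W still reaches {K,L,S,T} ∋ L.
size 2: {J,K}, {J,S}, {J,T} …(+3); under {J,K} W still reaches {L,S,T} ∋ L.
W↔L cannot be blocked by any observed set — no back-door set.
No mediator lies on a directed W→…→L path.
Neither criterion identifies P(L|do(W)) in this graph.

P(L|do(W)): not identifiable (no BD/FD set).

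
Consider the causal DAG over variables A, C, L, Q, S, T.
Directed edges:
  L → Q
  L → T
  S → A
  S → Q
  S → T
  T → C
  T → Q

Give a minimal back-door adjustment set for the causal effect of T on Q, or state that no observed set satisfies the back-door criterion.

T→Q: minimal back-door set {L, S}.

desc(T)\{T}={C,Q}; candidates ⊆ {A,L,S}.
size 0: {}; under {} T still reaches {A,L,Q,S} ∋ Q.
size 1: {A}, {L}, {S}; under {A} T still reaches {L,Q,S} ∋ Q.
{L,S}: T⊥Q given {L,S} in G with T→· removed — back-door holds.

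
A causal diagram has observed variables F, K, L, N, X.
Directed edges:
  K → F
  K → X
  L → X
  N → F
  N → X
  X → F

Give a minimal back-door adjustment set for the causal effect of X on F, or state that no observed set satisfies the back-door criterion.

X→F: minimal back-door set {K, N}.

desc(X)\{X}={F}; candidates ⊆ {K,L,N}.
size 0: {}; under {} X still reaches {F,K,L,N} ∋ F.
size 1: {K}, {L}, {N}; under {K} X still reaches {F,L,N} ∋ F.
{K,N}: X⊥F given {K,N} in G with X→· removed — back-door holds.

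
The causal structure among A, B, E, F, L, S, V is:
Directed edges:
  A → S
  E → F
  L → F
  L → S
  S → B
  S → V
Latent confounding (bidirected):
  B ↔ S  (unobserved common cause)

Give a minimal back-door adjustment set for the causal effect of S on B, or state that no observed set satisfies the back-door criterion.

desc(S)\{S}={B,V}; candidates ⊆ {A,E,F,L}.
S↔B: latent back-door arc(s) into S.
size 0: {}; under {} S still reaches {A,B,F,L} ∋ B.
size 1: {A}, {E}, {F} …(+1); under {A} S still reaches {B,F,L} ∋ B.
size 2: {A,E}, {A,F}, {A,L} …(+3); under {A,E} S still reaches {B,F,L} ∋ B.
S↔B cannot be blocked by any observed set — no back-door set.

S→B: no observed back-door set.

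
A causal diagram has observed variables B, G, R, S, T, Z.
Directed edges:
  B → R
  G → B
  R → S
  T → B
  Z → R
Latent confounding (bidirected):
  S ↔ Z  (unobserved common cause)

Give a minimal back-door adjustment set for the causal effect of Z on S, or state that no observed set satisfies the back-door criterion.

desc(Z)\{Z}={R,S}; candidates ⊆ {B,G,T}.
Z↔S: latent back-door arc(s) into Z.
size 0: {}; under {} Z still reaches {S} ∋ S.
size 1: {B}, {G}, {T}; under {B} Z still reaches {S} ∋ S.
size 2: {B,G}, {B,T}, {G,T}; under {B,G} Z still reaches {S} ∋ S.
Z↔S cannot be blocked by any observed set — no back-door set.

Z→S: no observed back-door set.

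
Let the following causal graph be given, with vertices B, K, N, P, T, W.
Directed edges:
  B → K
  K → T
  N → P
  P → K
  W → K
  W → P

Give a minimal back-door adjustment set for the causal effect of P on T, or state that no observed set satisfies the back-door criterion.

desc(P)\{P}={K,T}; candidates ⊆ {B,N,W}.
size 0: {}; under {} P still reaches {K,N,T,W} ∋ T.
{W}: P⊥T given {W} in G with P→· removed — back-door holds.

P→T: minimal back-door set {W}.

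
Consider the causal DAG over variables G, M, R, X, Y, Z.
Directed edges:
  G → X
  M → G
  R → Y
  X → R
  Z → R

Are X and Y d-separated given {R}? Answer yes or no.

Yes — X ⊥ Y | {R}.

Bayes-Ball from X | {R} reaches {G,M,Z}.
Y ∉ reach(X|{R}) ⇒ X ⊥ Y | {R}.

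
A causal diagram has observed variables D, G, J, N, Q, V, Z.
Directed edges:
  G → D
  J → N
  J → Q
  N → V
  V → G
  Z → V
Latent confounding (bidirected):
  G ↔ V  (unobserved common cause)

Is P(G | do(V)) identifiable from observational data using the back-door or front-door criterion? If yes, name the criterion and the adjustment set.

desc(V)\{V}={D,G}; candidates ⊆ {J,N,Q,Z}.
V↔G: latent back-door arc(s) into V.
size 0: {}; under {} V still reaches {D,G,J,N,Q,Z} ∋ G.
size 1: {J}, {N}, {Q} …(+1); under {J} V still reaches {D,G,N,Z} ∋ G.
size 2: {J,N}, {J,Q}, {J,Z} …(+3); under {J,N} V still reaches {D,G,Z} ∋ G.
V↔G cannot be blocked by any observed set — no back-door set.
No mediator lies on a directed V→…→G path.
Neither criterion identifies P(G|do(V)) in this graph.

P(G|do(V)): not identifiable (no BD/FD set).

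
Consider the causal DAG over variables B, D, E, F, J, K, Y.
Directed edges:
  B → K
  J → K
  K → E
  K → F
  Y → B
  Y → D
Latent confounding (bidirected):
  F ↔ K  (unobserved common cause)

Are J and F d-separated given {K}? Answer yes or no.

No — J and F are d-connected given {K}.

Bayes-Ball from J | {K} reaches {B,D,F,Y}.
F ∈ reach(J|{K}) ⇒ J ⊥̸ F | {K}.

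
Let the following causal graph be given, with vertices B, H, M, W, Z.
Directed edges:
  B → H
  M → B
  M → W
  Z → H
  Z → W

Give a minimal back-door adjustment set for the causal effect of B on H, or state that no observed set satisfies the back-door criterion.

B→H: minimal back-door set ∅.

desc(B)\{B}={H}; candidates ⊆ {M,W,Z}.
∅: B⊥H given ∅ in G with B→· removed — back-door holds.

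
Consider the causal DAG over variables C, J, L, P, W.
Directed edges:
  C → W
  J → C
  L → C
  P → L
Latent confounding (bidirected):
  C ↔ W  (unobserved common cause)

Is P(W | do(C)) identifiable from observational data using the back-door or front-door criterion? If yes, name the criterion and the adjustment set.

P(W|do(C)): not identifiable (no BD/FD set).

desc(C)\{C}={W}; candidates ⊆ {J,L,P}.
C↔W: latent back-door arc(s) into C.
size 0: {}; under {} C still reaches {J,L,P,W} ∋ W.
size 1: {J}, {L}, {P}; under {J} C still reaches {L,P,W} ∋ W.
size 2: {J,L}, {J,P}, {L,P}; under {J,L} C still reaches {W} ∋ W.
C↔W cannot be blocked by any observed set — no back-door set.
No mediator lies on a directed C→…→W path.
Neither criterion identifies P(W|do(C)) in this graph.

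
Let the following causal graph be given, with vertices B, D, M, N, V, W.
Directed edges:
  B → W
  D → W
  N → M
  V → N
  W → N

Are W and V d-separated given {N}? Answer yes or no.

Bayes-Ball from W | {N} reaches {B,D,V}.
V ∈ reach(W|{N}) ⇒ W ⊥̸ V | {N}.

No — W and V are d-connected given {N}.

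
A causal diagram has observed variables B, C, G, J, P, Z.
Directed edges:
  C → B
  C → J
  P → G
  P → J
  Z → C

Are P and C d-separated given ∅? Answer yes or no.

Bayes-Ball from P | ∅ reaches {G,J}.
C ∉ reach(P|∅) ⇒ P ⊥ C | ∅.

Yes — P ⊥ C | ∅.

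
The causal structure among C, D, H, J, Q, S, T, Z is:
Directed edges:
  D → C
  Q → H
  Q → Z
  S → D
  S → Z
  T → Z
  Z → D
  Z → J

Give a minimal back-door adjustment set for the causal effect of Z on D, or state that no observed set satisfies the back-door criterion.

desc(Z)\{Z}={C,D,J}; candidates ⊆ {H,Q,S,T}.
size 0: {}; under {} Z still reaches {C,D,H,Q,S,T} ∋ D.
{S}: Z⊥D given {S} in G with Z→· removed — back-door holds.

Z→D: minimal back-door set {S}.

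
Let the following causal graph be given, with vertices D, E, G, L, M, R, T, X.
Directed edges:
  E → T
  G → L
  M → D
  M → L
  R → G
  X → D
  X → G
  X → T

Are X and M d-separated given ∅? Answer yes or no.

Yes — X ⊥ M | ∅.

Bayes-Ball from X | ∅ reaches {D,G,L,T}.
M ∉ reach(X|∅) ⇒ X ⊥ M | ∅.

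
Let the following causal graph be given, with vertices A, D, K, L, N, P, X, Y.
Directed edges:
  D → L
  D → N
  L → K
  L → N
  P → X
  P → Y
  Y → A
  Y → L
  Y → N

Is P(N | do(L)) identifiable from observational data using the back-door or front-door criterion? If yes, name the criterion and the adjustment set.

P(N|do(L)): backdoor, adjust for {D, Y}.

desc(L)\{L}={K,N}; candidates ⊆ {A,D,P,X,Y}.
size 0: {}; under {} L still reaches {A,D,N,P,X,Y} ∋ N.
size 1: {A}, {D}, {P} …(+2); under {A} L still reaches {D,N,P,X,Y} ∋ N.
{D,Y}: L⊥N given {D,Y} in G with L→· removed — back-door holds.
P(N|do(L)) = Σ_{D,Y} P(N|L,D,Y)·P(D,Y).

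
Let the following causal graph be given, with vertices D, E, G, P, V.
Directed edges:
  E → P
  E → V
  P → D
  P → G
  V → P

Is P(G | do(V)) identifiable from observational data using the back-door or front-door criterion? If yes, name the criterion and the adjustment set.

P(G|do(V)): backdoor, adjust for {E}.

desc(V)\{V}={D,G,P}; candidates ⊆ {E}.
size 0: {}; under {} V still reaches {D,E,G,P} ∋ G.
{E}: V⊥G given {E} in G with V→· removed — back-door holds.
P(G|do(V)) = Σ_{E} P(G|V,E)·P(E).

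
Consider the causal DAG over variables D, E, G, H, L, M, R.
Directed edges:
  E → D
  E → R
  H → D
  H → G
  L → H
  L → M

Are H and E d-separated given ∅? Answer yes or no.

Bayes-Ball from H | ∅ reaches {D,G,L,M}.
E ∉ reach(H|∅) ⇒ H ⊥ E | ∅.

Yes — H ⊥ E | ∅.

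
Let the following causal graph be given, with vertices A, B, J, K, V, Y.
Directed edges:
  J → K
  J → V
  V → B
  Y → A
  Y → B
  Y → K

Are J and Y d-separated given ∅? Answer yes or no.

Bayes-Ball from J | ∅ reaches {B,K,V}.
Y ∉ reach(J|∅) ⇒ J ⊥ Y | ∅.

Yes — J ⊥ Y | ∅.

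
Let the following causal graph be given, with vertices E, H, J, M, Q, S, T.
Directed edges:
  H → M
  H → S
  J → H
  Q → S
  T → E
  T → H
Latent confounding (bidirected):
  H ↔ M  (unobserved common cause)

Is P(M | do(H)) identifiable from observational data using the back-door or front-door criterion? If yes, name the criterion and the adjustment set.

P(M|do(H)): not identifiable (no BD/FD set).

desc(H)\{H}={M,S}; candidates ⊆ {E,J,Q,T}.
H↔M: latent back-door arc(s) into H.
size 0: {}; under {} H still reaches {E,J,M,T} ∋ M.
size 1: {E}, {J}, {Q} …(+1); under {E} H still reaches {J,M,T} ∋ M.
size 2: {E,J}, {E,Q}, {E,T} …(+3); under {E,J} H still reaches {M,T} ∋ M.
H↔M cannot be blocked by any observed set — no back-door set.
No mediator lies on a directed H→…→M path.
Neither criterion identifies P(M|do(H)) in this graph.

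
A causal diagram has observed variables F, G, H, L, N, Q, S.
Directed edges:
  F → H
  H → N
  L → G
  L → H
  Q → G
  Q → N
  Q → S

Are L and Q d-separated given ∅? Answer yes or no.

Yes — L ⊥ Q | ∅.

Bayes-Ball from L | ∅ reaches {G,H,N}.
Q ∉ reach(L|∅) ⇒ L ⊥ Q | ∅.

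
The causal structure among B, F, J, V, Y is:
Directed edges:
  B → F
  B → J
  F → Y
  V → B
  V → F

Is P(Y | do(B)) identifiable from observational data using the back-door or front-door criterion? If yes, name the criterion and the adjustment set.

P(Y|do(B)): backdoor, adjust for {V}.

desc(B)\{B}={F,J,Y}; candidates ⊆ {V}.
size 0: {}; under {} B still reaches {F,V,Y} ∋ Y.
{V}: B⊥Y given {V} in G with B→· removed — back-door holds.
P(Y|do(B)) = Σ_{V} P(Y|B,V)·P(V).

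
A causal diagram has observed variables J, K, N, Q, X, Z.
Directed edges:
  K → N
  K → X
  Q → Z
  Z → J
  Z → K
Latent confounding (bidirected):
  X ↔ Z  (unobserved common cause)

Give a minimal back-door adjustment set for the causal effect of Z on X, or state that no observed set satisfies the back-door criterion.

desc(Z)\{Z}={J,K,N,X}; candidates ⊆ {Q}.
Z↔X: latent back-door arc(s) into Z.
size 0: {}; under {} Z still reaches {Q,X} ∋ X.
size 1: {Q}; under {Q} Z still reaches {X} ∋ X.
Z↔X cannot be blocked by any observed set — no back-door set.

Z→X: no observed back-door set.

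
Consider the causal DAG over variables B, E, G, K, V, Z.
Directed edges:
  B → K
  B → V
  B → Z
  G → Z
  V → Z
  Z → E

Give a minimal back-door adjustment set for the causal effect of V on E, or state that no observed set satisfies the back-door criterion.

V→E: minimal back-door set {B}.

desc(V)\{V}={E,Z}; candidates ⊆ {B,G,K}.
size 0: {}; under {} V still reaches {B,E,K,Z} ∋ E.
{B}: V⊥E given {B} in G with V→· removed — back-door holds.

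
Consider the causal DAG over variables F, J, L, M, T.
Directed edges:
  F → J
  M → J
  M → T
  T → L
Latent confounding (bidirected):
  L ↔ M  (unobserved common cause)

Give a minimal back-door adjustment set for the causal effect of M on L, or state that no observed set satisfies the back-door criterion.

desc(M)\{M}={J,L,T}; candidates ⊆ {F}.
M↔L: latent back-door arc(s) into M.
size 0: {}; under {} M still reaches {L} ∋ L.
size 1: {F}; under {F} M still reaches {L} ∋ L.
M↔L cannot be blocked by any observed set — no back-door set.

M→L: no observed back-door set.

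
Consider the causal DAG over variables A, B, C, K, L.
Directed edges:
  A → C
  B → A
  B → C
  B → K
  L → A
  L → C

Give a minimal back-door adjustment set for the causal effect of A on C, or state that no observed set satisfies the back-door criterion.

desc(A)\{A}={C}; candidates ⊆ {B,K,L}.
size 0: {}; under {} A still reaches {B,C,K,L} ∋ C.
size 1: {B}, {K}, {L}; under {B} A still reaches {C,L} ∋ C.
{B,L}: A⊥C given {B,L} in G with A→· removed — back-door holds.

A→C: minimal back-door set {B, L}.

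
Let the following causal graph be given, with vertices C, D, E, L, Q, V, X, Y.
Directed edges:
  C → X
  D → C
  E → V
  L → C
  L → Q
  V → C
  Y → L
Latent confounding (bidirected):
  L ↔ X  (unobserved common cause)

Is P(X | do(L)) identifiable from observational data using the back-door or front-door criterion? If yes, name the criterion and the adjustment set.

P(X|do(L)): frontdoor, adjust for {C}.

desc(L)\{L}={C,Q,X}; candidates ⊆ {D,E,V,Y}.
L↔X: latent back-door arc(s) into L.
size 0: {}; under {} L still reaches {X,Y} ∋ X.
size 1: {D}, {E}, {V} …(+1); under {D} L still reaches {X,Y} ∋ X.
size 2: {D,E}, {D,V}, {D,Y} …(+3); under {D,E} L still reaches {X,Y} ∋ X.
L↔X cannot be blocked by any observed set — no back-door set.
{C}: (i) intercepts every directed L→X path; (ii) no back-door L→{C}; (iii) {L} blocks every back-door {C}→X. Front-door holds.
P(X|do(L)) = Σ_{C} P(C|L) Σ_{L'} P(X|C,L')P(L').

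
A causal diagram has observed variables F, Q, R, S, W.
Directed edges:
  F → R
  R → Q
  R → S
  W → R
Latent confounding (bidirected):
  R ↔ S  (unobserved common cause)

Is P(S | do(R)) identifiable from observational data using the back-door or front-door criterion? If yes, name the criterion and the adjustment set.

desc(R)\{R}={Q,S}; candidates ⊆ {F,W}.
R↔S: latent back-door arc(s) into R.
size 0: {}; under {} R still reaches {F,S,W} ∋ S.
size 1: {F}, {W}; under {F} R still reaches {S,W} ∋ S.
size 2: {F,W}; under {F,W} R still reaches {S} ∋ S.
R↔S cannot be blocked by any observed set — no back-door set.
No mediator lies on a directed R→…→S path.
Neither criterion identifies P(S|do(R)) in this graph.

P(S|do(R)): not identifiable (no BD/FD set).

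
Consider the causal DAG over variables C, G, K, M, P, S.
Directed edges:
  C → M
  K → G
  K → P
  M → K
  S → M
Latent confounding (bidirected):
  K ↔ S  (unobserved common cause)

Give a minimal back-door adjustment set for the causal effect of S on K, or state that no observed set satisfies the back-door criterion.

desc(S)\{S}={G,K,M,P}; candidates ⊆ {C}.
S↔K: latent back-door arc(s) into S.
size 0: {}; under {} S still reaches {G,K,P} ∋ K.
size 1: {C}; under {C} S still reaches {G,K,P} ∋ K.
S↔K cannot be blocked by any observed set — no back-door set.

S→K: no observed back-door set.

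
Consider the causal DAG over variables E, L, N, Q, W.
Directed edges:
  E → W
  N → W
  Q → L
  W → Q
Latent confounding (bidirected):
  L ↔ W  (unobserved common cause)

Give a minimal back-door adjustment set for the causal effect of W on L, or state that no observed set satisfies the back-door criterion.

W→L: no observed back-door set.

desc(W)\{W}={L,Q}; candidates ⊆ {E,N}.
W↔L: latent back-door arc(s) into W.
size 0: {}; under {} W still reaches {E,L,N} ∋ L.
size 1: {E}, {N}; under {E} W still reaches {L,N} ∋ L.
size 2: {E,N}; under {E,N} W still reaches {L} ∋ L.
W↔L cannot be blocked by any observed set — no back-door set.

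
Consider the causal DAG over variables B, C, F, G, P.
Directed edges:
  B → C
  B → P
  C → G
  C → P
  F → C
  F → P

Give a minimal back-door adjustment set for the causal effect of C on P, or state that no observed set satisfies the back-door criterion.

C→P: minimal back-door set {B, F}.

desc(C)\{C}={G,P}; candidates ⊆ {B,F}.
size 0: {}; under {} C still reaches {B,F,P} ∋ P.
size 1: {B}, {F}; under {B} C still reaches {F,P} ∋ P.
{B,F}: C⊥P given {B,F} in G with C→· removed — back-door holds.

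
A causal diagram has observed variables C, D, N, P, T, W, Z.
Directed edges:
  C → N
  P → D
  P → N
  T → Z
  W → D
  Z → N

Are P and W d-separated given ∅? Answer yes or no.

Bayes-Ball from P | ∅ reaches {D,N}.
W ∉ reach(P|∅) ⇒ P ⊥ W | ∅.

Yes — P ⊥ W | ∅.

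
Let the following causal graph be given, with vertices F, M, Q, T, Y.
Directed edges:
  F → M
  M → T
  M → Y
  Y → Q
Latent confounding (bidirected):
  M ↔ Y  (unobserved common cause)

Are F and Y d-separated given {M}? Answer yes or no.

Bayes-Ball from F | {M} reaches {Q,Y}.
Y ∈ reach(F|{M}) ⇒ F ⊥̸ Y | {M}.

No — F and Y are d-connected given {M}.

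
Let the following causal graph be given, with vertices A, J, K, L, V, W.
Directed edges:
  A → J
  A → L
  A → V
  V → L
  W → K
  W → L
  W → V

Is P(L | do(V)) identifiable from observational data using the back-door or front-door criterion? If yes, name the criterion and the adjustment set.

P(L|do(V)): backdoor, adjust for {A, W}.

desc(V)\{V}={L}; candidates ⊆ {A,J,K,W}.
size 0: {}; under {} V still reaches {A,J,K,L,W} ∋ L.
size 1: {A}, {J}, {K} …(+1); under {A} V still reaches {K,L,W} ∋ L.
{A,W}: V⊥L given {A,W} in G with V→· removed — back-door holds.
P(L|do(V)) = Σ_{A,W} P(L|V,A,W)·P(A,W).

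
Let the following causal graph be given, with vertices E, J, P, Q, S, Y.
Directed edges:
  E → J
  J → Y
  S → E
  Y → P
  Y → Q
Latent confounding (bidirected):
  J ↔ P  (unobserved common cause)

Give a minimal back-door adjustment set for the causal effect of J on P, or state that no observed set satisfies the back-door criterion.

desc(J)\{J}={P,Q,Y}; candidates ⊆ {E,S}.
J↔P: latent back-door arc(s) into J.
size 0: {}; under {} J still reaches {E,P,S} ∋ P.
size 1: {E}, {S}; under {E} J still reaches {P} ∋ P.
size 2: {E,S}; under {E,S} J still reaches {P} ∋ P.
J↔P cannot be blocked by any observed set — no back-door set.

J→P: no observed back-door set.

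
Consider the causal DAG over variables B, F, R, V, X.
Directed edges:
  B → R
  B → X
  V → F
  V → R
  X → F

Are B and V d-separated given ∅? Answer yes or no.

Yes — B ⊥ V | ∅.

Bayes-Ball from B | ∅ reaches {F,R,X}.
V ∉ reach(B|∅) ⇒ B ⊥ V | ∅.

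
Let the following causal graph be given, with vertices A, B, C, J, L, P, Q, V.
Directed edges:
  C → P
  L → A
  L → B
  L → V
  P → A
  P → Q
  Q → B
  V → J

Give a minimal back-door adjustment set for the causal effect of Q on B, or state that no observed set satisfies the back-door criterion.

Q→B: minimal back-door set ∅.

desc(Q)\{Q}={B}; candidates ⊆ {A,C,J,L,P,V}.
∅: Q⊥B given ∅ in G with Q→· removed — back-door holds.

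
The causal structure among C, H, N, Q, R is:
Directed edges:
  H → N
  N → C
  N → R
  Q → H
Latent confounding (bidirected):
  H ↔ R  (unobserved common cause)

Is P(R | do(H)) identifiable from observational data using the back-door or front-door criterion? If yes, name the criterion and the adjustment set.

P(R|do(H)): frontdoor, adjust for {N}.

desc(H)\{H}={C,N,R}; candidates ⊆ {Q}.
H↔R: latent back-door arc(s) into H.
size 0: {}; under {} H still reaches {Q,R} ∋ R.
size 1: {Q}; under {Q} H still reaches {R} ∋ R.
H↔R cannot be blocked by any observed set — no back-door set.
{N}: (i) intercepts every directed H→R path; (ii) no back-door H→{N}; (iii) {H} blocks every back-door {N}→R. Front-door holds.
P(R|do(H)) = Σ_{N} P(N|H) Σ_{H'} P(R|N,H')P(H').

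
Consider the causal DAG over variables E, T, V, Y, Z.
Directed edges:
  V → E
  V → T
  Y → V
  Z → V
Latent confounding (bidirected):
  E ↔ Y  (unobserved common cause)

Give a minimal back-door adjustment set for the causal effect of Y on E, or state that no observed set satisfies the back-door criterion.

Y→E: no observed back-door set.

desc(Y)\{Y}={E,T,V}; candidates ⊆ {Z}.
Y↔E: latent back-door arc(s) into Y.
size 0: {}; under {} Y still reaches {E} ∋ E.
size 1: {Z}; under {Z} Y still reaches {E} ∋ E.
Y↔E cannot be blocked by any observed set — no back-door set.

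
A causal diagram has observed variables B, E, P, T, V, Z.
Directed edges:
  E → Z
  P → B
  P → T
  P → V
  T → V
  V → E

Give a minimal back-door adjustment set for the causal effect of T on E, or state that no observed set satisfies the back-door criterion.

T→E: minimal back-door set {P}.

desc(T)\{T}={E,V,Z}; candidates ⊆ {B,P}.
size 0: {}; under {} T still reaches {B,E,P,V,Z} ∋ E.
{P}: T⊥E given {P} in G with T→· removed — back-door holds.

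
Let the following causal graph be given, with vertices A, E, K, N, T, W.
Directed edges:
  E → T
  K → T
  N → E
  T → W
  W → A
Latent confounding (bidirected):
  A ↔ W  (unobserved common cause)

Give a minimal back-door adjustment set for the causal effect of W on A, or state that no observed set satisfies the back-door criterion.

W→A: no observed back-door set.

desc(W)\{W}={A}; candidates ⊆ {E,K,N,T}.
W↔A: latent back-door arc(s) into W.
size 0: {}; under {} W still reaches {A,E,K,N,T} ∋ A.
size 1: {E}, {K}, {N} …(+1); under {E} W still reaches {A,K,T} ∋ A.
size 2: {E,K}, {E,N}, {E,T} …(+3); under {E,K} W still reaches {A,T} ∋ A.
W↔A cannot be blocked by any observed set — no back-door set.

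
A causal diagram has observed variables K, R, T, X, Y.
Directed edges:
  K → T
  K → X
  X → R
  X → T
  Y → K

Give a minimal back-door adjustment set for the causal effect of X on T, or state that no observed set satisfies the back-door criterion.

desc(X)\{X}={R,T}; candidates ⊆ {K,Y}.
size 0: {}; under {} X still reaches {K,T,Y} ∋ T.
{K}: X⊥T given {K} in G with X→· removed — back-door holds.

X→T: minimal back-door set {K}.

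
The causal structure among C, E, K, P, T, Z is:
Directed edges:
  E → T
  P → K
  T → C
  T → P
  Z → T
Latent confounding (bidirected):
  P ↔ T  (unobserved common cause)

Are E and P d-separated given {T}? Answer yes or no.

Bayes-Ball from E | {T} reaches {K,P,Z}.
P ∈ reach(E|{T}) ⇒ E ⊥̸ P | {T}.

No — E and P are d-connected given {T}.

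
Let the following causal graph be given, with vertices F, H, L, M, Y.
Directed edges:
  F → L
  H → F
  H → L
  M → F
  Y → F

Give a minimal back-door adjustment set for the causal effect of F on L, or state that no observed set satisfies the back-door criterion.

F→L: minimal back-door set {H}.

desc(F)\{F}={L}; candidates ⊆ {H,M,Y}.
size 0: {}; under {} F still reaches {H,L,M,Y} ∋ L.
{H}: F⊥L given {H} in G with F→· removed — back-door holds.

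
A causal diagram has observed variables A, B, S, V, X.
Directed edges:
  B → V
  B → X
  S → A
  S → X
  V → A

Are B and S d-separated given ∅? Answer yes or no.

Bayes-Ball from B | ∅ reaches {A,V,X}.
S ∉ reach(B|∅) ⇒ B ⊥ S | ∅.

Yes — B ⊥ S | ∅.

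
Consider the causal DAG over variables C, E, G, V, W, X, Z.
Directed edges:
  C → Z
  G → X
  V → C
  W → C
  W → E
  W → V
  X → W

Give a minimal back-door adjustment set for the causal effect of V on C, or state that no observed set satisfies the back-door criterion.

V→C: minimal back-door set {W}.

desc(V)\{V}={C,Z}; candidates ⊆ {E,G,W,X}.
size 0: {}; under {} V still reaches {C,E,G,W,X,Z} ∋ C.
{W}: V⊥C given {W} in G with V→· removed — back-door holds.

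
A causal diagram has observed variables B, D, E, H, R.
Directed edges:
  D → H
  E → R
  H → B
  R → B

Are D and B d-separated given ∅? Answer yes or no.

No — D and B are d-connected given ∅.

Bayes-Ball from D | ∅ reaches {B,H}.
B ∈ reach(D|∅) ⇒ D ⊥̸ B | ∅.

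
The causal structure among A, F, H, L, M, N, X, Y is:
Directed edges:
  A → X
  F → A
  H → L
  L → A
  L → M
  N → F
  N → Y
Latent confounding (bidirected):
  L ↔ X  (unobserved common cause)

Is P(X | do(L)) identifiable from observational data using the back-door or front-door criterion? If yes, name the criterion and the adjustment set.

desc(L)\{L}={A,M,X}; candidates ⊆ {F,H,N,Y}.
L↔X: latent back-door arc(s) into L.
size 0: {}; under {} L still reaches {H,X} ∋ X.
size 1: {F}, {H}, {N} …(+1); under {F} L still reaches {H,X} ∋ X.
size 2: {F,H}, {F,N}, {F,Y} …(+3); under {F,H} L still reaches {X} ∋ X.
L↔X cannot be blocked by any observed set — no back-door set.
{A}: (i) intercepts every directed L→X path; (ii) no back-door L→{A}; (iii) {L} blocks every back-door {A}→X. Front-door holds.
P(X|do(L)) = Σ_{A} P(A|L) Σ_{L'} P(X|A,L')P(L').

P(X|do(L)): frontdoor, adjust for {A}.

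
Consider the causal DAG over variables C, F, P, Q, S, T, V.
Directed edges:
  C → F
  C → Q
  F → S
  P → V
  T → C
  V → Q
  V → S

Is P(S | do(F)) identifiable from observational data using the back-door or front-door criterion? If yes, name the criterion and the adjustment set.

P(S|do(F)): backdoor, adjust for ∅.

desc(F)\{F}={S}; candidates ⊆ {C,P,Q,T,V}.
∅: F⊥S given ∅ in G with F→· removed — back-door holds.
P(S|do(F)) = P(S|F) — no adjustment needed.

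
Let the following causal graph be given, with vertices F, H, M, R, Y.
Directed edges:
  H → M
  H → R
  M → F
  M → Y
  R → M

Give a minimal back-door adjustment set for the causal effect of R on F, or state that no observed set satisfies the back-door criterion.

desc(R)\{R}={F,M,Y}; candidates ⊆ {H}.
size 0: {}; under {} R still reaches {F,H,M,Y} ∋ F.
{H}: R⊥F given {H} in G with R→· removed — back-door holds.

R→F: minimal back-door set {H}.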